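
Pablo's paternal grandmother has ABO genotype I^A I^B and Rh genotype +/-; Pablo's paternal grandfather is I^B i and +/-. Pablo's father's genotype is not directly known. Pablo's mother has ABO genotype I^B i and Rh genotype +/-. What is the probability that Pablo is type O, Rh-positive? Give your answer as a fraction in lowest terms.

3/32

Pablo's father's ABO genotype from I^A I^B × I^B i: 1/4 I^A I^B, 1/4 I^A i, 1/4 I^B I^B, 1/4 I^B i.
Crossing each possibility with the mother I^B i and summing P(type O): 1/4·0 + 1/4·1/4 + 1/4·0 + 1/4·1/4 = 1/8.
Similarly for Rh via the father's Rh distribution: P(Rh+) = 3/4.
Independent loci: 1/8 × 3/4 = 3/32.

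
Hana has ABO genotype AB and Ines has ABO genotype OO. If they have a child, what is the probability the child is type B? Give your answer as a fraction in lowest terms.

1/2

ABO cross AB × OO → offspring phenotypes: 1/2 A, 1/2 B.
So P(type B) = 1/2.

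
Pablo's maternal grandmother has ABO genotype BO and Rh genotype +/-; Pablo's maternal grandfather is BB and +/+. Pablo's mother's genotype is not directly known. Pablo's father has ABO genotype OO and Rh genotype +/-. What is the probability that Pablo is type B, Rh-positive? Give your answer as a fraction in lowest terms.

21/32

Pablo's mother's ABO genotype from BO × BB: 1/2 BB, 1/2 BO.
Crossing each possibility with the father OO and summing P(type B): 1/2·1 + 1/2·1/2 = 3/4.
Similarly for Rh via the mother's Rh distribution: P(Rh+) = 7/8.
Independent loci: 3/4 × 7/8 = 21/32.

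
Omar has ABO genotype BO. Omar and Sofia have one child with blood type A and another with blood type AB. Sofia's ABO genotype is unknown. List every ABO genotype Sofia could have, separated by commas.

AA, AB, AO

For each candidate genotype of Sofia, check whether crossing it with BO can produce every observed child phenotype.
  AA → possible child types {A, AB} ✓
  AB → possible child types {A, B, AB} ✓
  AO → possible child types {O, A, B, AB} ✓
  BB → possible child types {B} ✗
  BO → possible child types {O, B} ✗
  OO → possible child types {O, B} ✗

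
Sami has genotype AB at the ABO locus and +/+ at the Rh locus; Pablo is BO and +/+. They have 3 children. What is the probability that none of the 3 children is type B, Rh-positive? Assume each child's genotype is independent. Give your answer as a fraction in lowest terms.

ABO cross AB × BO → 1/4 A, 1/2 B, 1/4 AB.
Rh cross +/+ × +/+ → 1 Rh+; so P(type B, Rh-positive) = 1/2 × 1 = 1/2 per child.
P(not type B, Rh-positive) = 1/2 for one child; (1/2)^3 = 1/8.

1/8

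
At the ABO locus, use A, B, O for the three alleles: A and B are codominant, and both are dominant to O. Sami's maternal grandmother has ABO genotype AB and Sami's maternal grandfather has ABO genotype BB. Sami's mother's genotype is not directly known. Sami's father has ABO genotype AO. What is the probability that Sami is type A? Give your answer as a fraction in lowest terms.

1/4

Sami's mother's ABO genotype from AB × BB: 1/2 AB, 1/2 BB.
Crossing each possibility with the father AO and summing P(type A): 1/2·1/2 + 1/2·0 = 1/4.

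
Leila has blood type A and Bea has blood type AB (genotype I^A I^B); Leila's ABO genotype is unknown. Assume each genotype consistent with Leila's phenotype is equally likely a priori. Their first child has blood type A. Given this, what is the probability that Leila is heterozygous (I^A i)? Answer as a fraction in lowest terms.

Possible genotypes: Leila ∈ {I^A I^A, I^A i}; Bea ∈ {I^A I^B}.
Weight each parental genotype pair by prior × P(type-A child):
  I^A I^A × I^A I^B: posterior weight 1/2.
  I^A i × I^A I^B: posterior weight 1/2.
Sum the posterior weight over pairs where Leila is I^A i: 1/2.

1/2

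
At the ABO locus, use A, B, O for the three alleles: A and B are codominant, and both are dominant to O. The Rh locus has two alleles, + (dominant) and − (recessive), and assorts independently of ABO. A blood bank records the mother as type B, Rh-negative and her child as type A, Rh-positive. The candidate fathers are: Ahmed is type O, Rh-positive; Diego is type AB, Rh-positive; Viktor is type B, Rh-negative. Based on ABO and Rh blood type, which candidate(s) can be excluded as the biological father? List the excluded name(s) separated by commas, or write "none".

Ahmed, Viktor

A candidate is excluded only if no genotype consistent with his phenotype could produce a type A, Rh-positive child with a type B, Rh-negative mother.
Ahmed (type O, Rh+): no genotype consistent with that phenotype can produce a type-A Rh+ child with a type-B mother.
Viktor (type B, Rh-): no genotype consistent with that phenotype can produce a type-A Rh+ child with a type-B mother.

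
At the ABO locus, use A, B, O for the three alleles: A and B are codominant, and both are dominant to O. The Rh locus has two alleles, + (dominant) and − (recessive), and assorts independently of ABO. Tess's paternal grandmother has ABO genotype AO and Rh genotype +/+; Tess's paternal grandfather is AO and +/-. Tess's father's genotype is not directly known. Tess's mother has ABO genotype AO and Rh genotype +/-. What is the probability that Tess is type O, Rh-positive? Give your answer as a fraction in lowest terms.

Tess's father's ABO genotype from AO × AO: 1/4 AA, 1/2 AO, 1/4 OO.
Crossing each possibility with the mother AO and summing P(type O): 1/4·0 + 1/2·1/4 + 1/4·1/2 = 1/4.
Similarly for Rh via the father's Rh distribution: P(Rh+) = 7/8.
Independent loci: 1/4 × 7/8 = 7/32.

7/32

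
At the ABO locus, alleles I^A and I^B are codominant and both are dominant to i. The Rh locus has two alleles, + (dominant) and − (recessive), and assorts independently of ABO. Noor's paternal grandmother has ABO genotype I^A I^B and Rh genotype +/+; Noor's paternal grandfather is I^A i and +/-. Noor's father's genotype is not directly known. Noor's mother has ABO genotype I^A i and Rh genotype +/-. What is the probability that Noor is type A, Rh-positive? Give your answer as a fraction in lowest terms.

Noor's father's ABO genotype from I^A I^B × I^A i: 1/4 I^A I^A, 1/4 I^A I^B, 1/4 I^A i, 1/4 I^B i.
Crossing each possibility with the mother I^A i and summing P(type A): 1/4·1 + 1/4·1/2 + 1/4·3/4 + 1/4·1/4 = 5/8.
Similarly for Rh via the father's Rh distribution: P(Rh+) = 7/8.
Independent loci: 5/8 × 7/8 = 35/64.

35/64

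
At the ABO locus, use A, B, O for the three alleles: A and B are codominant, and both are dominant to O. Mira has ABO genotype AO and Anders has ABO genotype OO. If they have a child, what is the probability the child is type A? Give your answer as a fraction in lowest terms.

ABO cross AO × OO → offspring phenotypes: 1/2 O, 1/2 A.
So P(type A) = 1/2.

1/2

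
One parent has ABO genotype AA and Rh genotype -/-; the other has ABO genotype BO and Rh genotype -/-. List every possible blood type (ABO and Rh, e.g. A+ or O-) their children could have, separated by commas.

A-, AB-

Gametes from AA × BO give offspring ABO genotypes AB, AO, i.e. phenotypes A, AB.
Rh cross -/- × -/- → phenotypes Rh-.
Combining independently: A-, AB-.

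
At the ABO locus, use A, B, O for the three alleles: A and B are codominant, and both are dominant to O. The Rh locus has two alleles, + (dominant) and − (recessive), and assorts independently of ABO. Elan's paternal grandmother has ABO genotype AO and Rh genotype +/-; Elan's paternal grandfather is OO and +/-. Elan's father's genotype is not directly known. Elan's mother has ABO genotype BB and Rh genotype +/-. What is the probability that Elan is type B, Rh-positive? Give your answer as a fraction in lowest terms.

Elan's father's ABO genotype from AO × OO: 1/2 AO, 1/2 OO.
Crossing each possibility with the mother BB and summing P(type B): 1/2·1/2 + 1/2·1 = 3/4.
Similarly for Rh via the father's Rh distribution: P(Rh+) = 3/4.
Independent loci: 3/4 × 3/4 = 9/16.

9/16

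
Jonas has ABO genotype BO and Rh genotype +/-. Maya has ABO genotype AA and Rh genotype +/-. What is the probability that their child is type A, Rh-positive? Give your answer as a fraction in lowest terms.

3/8

ABO cross BO × AA → offspring phenotypes: 1/2 A, 1/2 AB.
Rh cross +/- × +/- → 3/4 Rh+, 1/4 Rh-.
Independent loci: P(type A, Rh-positive) = 1/2 × 3/4 = 3/8.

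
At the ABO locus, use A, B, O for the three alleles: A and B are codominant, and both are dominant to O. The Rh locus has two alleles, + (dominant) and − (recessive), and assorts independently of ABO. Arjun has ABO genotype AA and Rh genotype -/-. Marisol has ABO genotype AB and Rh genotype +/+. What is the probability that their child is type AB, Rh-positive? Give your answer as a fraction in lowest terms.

1/2

ABO cross AA × AB → offspring phenotypes: 1/2 A, 1/2 AB.
Rh cross -/- × +/+ → 1 Rh+.
Independent loci: P(type AB, Rh-positive) = 1/2 × 1 = 1/2.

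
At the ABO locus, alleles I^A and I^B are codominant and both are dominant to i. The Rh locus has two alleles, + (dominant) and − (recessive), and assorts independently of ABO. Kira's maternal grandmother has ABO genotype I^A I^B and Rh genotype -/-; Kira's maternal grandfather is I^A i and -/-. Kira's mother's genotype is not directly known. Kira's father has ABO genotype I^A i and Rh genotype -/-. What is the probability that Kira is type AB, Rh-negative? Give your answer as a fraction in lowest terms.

1/8

Kira's mother's ABO genotype from I^A I^B × I^A i: 1/4 I^A I^A, 1/4 I^A I^B, 1/4 I^A i, 1/4 I^B i.
Crossing each possibility with the father I^A i and summing P(type AB): 1/4·0 + 1/4·1/4 + 1/4·0 + 1/4·1/4 = 1/8.
Similarly for Rh via the mother's Rh distribution: P(Rh-) = 1.
Independent loci: 1/8 × 1 = 1/8.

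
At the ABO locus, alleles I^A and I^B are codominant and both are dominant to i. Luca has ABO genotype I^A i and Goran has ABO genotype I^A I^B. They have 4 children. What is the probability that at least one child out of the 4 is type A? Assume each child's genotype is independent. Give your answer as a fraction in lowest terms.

15/16

ABO cross I^A i × I^A I^B → 1/2 A, 1/4 B, 1/4 AB.
So P(type A) = 1/2 per child.
P(none) = (1/2)^4 = 1/16; P(at least one) = 1 − 1/16 = 15/16.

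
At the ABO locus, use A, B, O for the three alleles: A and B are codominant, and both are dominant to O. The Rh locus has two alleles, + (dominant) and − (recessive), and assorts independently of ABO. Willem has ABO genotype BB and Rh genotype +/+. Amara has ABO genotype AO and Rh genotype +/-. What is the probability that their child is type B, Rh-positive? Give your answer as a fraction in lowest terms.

ABO cross BB × AO → offspring phenotypes: 1/2 B, 1/2 AB.
Rh cross +/+ × +/- → 1 Rh+.
Independent loci: P(type B, Rh-positive) = 1/2 × 1 = 1/2.

1/2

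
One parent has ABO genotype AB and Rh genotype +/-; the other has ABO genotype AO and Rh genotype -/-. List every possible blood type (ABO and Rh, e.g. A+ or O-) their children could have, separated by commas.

Gametes from AB × AO give offspring ABO genotypes AA, AB, AO, BO, i.e. phenotypes A, B, AB.
Rh cross +/- × -/- → phenotypes Rh+, Rh-.
Combining independently: A+, A-, B+, B-, AB+, AB-.

A+, A-, B+, B-, AB+, AB-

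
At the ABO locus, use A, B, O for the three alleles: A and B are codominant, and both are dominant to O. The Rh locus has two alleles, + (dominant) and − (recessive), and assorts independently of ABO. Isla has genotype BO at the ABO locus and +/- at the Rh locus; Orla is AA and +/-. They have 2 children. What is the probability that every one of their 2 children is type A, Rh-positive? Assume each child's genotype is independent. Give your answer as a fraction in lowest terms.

9/64

ABO cross BO × AA → 1/2 A, 1/2 AB.
Rh cross +/- × +/- → 3/4 Rh+, 1/4 Rh-; so P(type A, Rh-positive) = 1/2 × 3/4 = 3/8 per child.
All 2 independent: (3/8)^2 = 9/64.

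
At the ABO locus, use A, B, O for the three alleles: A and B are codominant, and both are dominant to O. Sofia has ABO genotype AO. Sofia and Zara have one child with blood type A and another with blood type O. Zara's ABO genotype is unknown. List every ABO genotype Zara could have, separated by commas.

For each candidate genotype of Zara, check whether crossing it with AO can produce every observed child phenotype.
  AA → possible child types {A} ✗
  AB → possible child types {A, B, AB} ✗
  AO → possible child types {O, A} ✓
  BB → possible child types {B, AB} ✗
  BO → possible child types {O, A, B, AB} ✓
  OO → possible child types {O, A} ✓

AO, BO, OO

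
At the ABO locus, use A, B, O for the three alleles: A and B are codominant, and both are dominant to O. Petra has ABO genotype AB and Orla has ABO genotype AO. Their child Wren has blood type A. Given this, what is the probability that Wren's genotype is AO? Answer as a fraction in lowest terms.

Cross AB × AO → 1/4 AA, 1/4 AB, 1/4 AO, 1/4 BO.
Type-A genotypes among offspring: AA (1/4), AO (1/4); total 1/2.
P(AO | type A) = (1/4) / (1/2) = 1/2.

1/2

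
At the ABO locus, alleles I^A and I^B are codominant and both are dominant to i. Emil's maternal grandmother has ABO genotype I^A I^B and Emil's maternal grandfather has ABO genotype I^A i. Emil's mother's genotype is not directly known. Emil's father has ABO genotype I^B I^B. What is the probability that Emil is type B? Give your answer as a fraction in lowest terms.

Emil's mother's ABO genotype from I^A I^B × I^A i: 1/4 I^A I^A, 1/4 I^A I^B, 1/4 I^A i, 1/4 I^B i.
Crossing each possibility with the father I^B I^B and summing P(type B): 1/4·0 + 1/4·1/2 + 1/4·1/2 + 1/4·1 = 1/2.

1/2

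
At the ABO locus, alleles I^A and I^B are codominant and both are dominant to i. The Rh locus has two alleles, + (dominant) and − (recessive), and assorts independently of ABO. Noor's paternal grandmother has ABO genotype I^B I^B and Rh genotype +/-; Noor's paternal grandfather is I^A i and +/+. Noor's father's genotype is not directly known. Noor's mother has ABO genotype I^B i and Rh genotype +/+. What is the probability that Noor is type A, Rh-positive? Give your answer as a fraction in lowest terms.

Noor's father's ABO genotype from I^B I^B × I^A i: 1/2 I^A I^B, 1/2 I^B i.
Crossing each possibility with the mother I^B i and summing P(type A): 1/2·1/4 + 1/2·0 = 1/8.
Similarly for Rh via the father's Rh distribution: P(Rh+) = 1.
Independent loci: 1/8 × 1 = 1/8.

1/8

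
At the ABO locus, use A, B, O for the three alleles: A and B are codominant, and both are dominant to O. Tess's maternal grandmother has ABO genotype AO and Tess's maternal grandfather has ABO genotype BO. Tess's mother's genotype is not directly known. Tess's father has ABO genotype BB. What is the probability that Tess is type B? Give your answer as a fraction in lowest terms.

3/4

Tess's mother's ABO genotype from AO × BO: 1/4 AB, 1/4 AO, 1/4 BO, 1/4 OO.
Crossing each possibility with the father BB and summing P(type B): 1/4·1/2 + 1/4·1/2 + 1/4·1 + 1/4·1 = 3/4.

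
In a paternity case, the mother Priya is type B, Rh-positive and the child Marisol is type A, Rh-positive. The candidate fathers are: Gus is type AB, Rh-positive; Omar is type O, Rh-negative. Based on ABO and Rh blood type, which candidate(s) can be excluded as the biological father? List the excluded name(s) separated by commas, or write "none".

A candidate is excluded only if no genotype consistent with his phenotype could produce a type A, Rh-positive child with a type B, Rh-positive mother.
Omar (type O, Rh-): no genotype consistent with that phenotype can produce a type-A Rh+ child with a type-B mother.

Omar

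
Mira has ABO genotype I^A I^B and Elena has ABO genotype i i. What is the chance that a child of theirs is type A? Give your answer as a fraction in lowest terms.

ABO cross I^A I^B × i i → offspring phenotypes: 1/2 A, 1/2 B.
So P(type A) = 1/2.

1/2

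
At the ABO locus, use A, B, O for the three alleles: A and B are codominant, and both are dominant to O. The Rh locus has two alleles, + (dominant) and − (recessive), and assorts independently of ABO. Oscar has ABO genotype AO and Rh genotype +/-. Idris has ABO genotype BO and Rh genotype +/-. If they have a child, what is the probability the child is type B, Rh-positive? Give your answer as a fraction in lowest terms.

3/16

ABO cross AO × BO → offspring phenotypes: 1/4 O, 1/4 A, 1/4 B, 1/4 AB.
Rh cross +/- × +/- → 3/4 Rh+, 1/4 Rh-.
Independent loci: P(type B, Rh-positive) = 1/4 × 3/4 = 3/16.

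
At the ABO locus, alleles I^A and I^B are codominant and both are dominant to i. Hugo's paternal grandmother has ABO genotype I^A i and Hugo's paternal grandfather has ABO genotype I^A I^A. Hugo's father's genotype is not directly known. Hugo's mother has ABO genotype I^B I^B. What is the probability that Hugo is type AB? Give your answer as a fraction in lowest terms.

Hugo's father's ABO genotype from I^A i × I^A I^A: 1/2 I^A I^A, 1/2 I^A i.
Crossing each possibility with the mother I^B I^B and summing P(type AB): 1/2·1 + 1/2·1/2 = 3/4.

3/4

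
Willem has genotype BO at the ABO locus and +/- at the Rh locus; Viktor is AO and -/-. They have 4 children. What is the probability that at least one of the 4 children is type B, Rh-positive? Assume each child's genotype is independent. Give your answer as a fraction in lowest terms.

1695/4096

ABO cross BO × AO → 1/4 O, 1/4 A, 1/4 B, 1/4 AB.
Rh cross +/- × -/- → 1/2 Rh+, 1/2 Rh-; so P(type B, Rh-positive) = 1/4 × 1/2 = 1/8 per child.
P(none) = (7/8)^4 = 2401/4096; P(at least one) = 1 − 2401/4096 = 1695/4096.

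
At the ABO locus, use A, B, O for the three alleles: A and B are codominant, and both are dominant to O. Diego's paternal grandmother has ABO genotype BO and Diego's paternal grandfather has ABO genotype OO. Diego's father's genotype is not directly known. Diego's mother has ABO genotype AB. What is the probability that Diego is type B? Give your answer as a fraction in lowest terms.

1/2

Diego's father's ABO genotype from BO × OO: 1/2 BO, 1/2 OO.
Crossing each possibility with the mother AB and summing P(type B): 1/2·1/2 + 1/2·1/2 = 1/2.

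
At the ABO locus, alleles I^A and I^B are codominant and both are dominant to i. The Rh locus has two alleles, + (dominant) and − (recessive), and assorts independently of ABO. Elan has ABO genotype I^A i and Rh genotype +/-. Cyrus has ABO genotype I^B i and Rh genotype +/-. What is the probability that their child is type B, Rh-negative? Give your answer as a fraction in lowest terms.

1/16

ABO cross I^A i × I^B i → offspring phenotypes: 1/4 O, 1/4 A, 1/4 B, 1/4 AB.
Rh cross +/- × +/- → 3/4 Rh+, 1/4 Rh-.
Independent loci: P(type B, Rh-negative) = 1/4 × 1/4 = 1/16.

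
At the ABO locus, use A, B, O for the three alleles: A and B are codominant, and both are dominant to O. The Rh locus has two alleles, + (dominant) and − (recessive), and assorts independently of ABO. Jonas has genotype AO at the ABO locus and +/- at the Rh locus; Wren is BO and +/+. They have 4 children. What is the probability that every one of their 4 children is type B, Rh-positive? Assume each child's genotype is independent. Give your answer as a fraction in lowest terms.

ABO cross AO × BO → 1/4 O, 1/4 A, 1/4 B, 1/4 AB.
Rh cross +/- × +/+ → 1 Rh+; so P(type B, Rh-positive) = 1/4 × 1 = 1/4 per child.
All 4 independent: (1/4)^4 = 1/256.

1/256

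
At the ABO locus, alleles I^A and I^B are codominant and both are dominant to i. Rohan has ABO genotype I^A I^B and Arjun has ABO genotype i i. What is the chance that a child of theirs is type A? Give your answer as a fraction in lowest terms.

ABO cross I^A I^B × i i → offspring phenotypes: 1/2 A, 1/2 B.
So P(type A) = 1/2.

1/2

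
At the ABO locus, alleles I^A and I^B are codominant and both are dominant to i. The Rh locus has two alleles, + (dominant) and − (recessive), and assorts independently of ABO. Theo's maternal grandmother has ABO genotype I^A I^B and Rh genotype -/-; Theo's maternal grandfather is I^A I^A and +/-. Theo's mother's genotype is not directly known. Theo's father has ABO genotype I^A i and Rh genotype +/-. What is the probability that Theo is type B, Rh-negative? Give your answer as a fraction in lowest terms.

Theo's mother's ABO genotype from I^A I^B × I^A I^A: 1/2 I^A I^A, 1/2 I^A I^B.
Crossing each possibility with the father I^A i and summing P(type B): 1/2·0 + 1/2·1/4 = 1/8.
Similarly for Rh via the mother's Rh distribution: P(Rh-) = 3/8.
Independent loci: 1/8 × 3/8 = 3/64.

3/64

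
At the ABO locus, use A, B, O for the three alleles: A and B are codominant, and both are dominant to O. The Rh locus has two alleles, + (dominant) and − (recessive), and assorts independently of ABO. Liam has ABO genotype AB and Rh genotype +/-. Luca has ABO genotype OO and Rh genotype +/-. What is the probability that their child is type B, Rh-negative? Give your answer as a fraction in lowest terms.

ABO cross AB × OO → offspring phenotypes: 1/2 A, 1/2 B.
Rh cross +/- × +/- → 3/4 Rh+, 1/4 Rh-.
Independent loci: P(type B, Rh-negative) = 1/2 × 1/4 = 1/8.

1/8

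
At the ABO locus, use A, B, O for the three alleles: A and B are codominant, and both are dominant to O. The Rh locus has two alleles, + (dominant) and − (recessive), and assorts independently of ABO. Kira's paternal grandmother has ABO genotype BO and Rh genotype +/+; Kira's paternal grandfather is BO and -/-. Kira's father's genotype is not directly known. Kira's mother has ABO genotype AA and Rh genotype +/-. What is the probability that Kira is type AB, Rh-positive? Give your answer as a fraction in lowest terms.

3/8

Kira's father's ABO genotype from BO × BO: 1/4 BB, 1/2 BO, 1/4 OO.
Crossing each possibility with the mother AA and summing P(type AB): 1/4·1 + 1/2·1/2 + 1/4·0 = 1/2.
Similarly for Rh via the father's Rh distribution: P(Rh+) = 3/4.
Independent loci: 1/2 × 3/4 = 3/8.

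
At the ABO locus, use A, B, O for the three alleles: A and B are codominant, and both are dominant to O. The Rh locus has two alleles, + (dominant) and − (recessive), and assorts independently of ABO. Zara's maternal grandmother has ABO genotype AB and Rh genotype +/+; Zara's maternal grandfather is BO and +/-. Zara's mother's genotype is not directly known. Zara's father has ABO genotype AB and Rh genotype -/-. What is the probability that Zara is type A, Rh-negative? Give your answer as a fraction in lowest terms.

Zara's mother's ABO genotype from AB × BO: 1/4 AB, 1/4 AO, 1/4 BB, 1/4 BO.
Crossing each possibility with the father AB and summing P(type A): 1/4·1/4 + 1/4·1/2 + 1/4·0 + 1/4·1/4 = 1/4.
Similarly for Rh via the mother's Rh distribution: P(Rh-) = 1/4.
Independent loci: 1/4 × 1/4 = 1/16.

1/16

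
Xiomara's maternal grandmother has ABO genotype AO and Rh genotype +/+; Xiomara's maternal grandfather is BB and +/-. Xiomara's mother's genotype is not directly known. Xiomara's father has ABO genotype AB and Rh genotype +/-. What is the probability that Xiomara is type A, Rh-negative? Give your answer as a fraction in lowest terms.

Xiomara's mother's ABO genotype from AO × BB: 1/2 AB, 1/2 BO.
Crossing each possibility with the father AB and summing P(type A): 1/2·1/4 + 1/2·1/4 = 1/4.
Similarly for Rh via the mother's Rh distribution: P(Rh-) = 1/8.
Independent loci: 1/4 × 1/8 = 1/32.

1/32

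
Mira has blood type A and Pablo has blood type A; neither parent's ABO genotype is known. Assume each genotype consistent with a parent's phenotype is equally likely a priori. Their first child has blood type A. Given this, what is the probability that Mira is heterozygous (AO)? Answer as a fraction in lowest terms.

7/15

Possible genotypes: Mira ∈ {AA, AO}; Pablo ∈ {AA, AO}.
Weight each parental genotype pair by prior × P(type-A child):
  AA × AA: posterior weight 4/15.
  AA × AO: posterior weight 4/15.
  AO × AA: posterior weight 4/15.
  AO × AO: posterior weight 1/5.
Sum the posterior weight over pairs where Mira is AO: 7/15.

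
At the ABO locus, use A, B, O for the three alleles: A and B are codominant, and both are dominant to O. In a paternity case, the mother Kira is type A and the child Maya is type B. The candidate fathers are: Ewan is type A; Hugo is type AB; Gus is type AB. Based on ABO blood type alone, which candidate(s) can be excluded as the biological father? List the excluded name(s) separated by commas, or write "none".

Ewan

A candidate is excluded only if no genotype consistent with his phenotype could produce a type B child with a type A mother.
Ewan (type A): no genotype consistent with that phenotype can produce a type-B child with a type-A mother.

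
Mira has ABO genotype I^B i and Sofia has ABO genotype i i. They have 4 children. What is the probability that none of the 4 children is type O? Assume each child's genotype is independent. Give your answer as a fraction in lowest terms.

ABO cross I^B i × i i → 1/2 O, 1/2 B.
So P(type O) = 1/2 per child.
P(not type O) = 1/2 for one child; (1/2)^4 = 1/16.

1/16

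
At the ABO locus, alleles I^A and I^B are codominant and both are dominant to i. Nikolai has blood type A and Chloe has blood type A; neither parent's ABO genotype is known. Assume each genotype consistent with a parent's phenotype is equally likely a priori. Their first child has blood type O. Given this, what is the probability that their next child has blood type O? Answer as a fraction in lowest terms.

1/4

Possible genotypes: Nikolai ∈ {I^A I^A, I^A i}; Chloe ∈ {I^A I^A, I^A i}.
Weight each parental genotype pair by prior × P(type-O child):
  I^A i × I^A i: posterior weight 1; P(next child type O) = 1/4.
Weighted sum = 1/4.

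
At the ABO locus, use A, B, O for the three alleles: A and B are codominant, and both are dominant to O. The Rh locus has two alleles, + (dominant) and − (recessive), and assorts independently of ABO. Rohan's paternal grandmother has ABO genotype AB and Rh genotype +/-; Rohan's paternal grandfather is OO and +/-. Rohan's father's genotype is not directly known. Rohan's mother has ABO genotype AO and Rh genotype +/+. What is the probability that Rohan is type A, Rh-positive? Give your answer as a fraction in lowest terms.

1/2

Rohan's father's ABO genotype from AB × OO: 1/2 AO, 1/2 BO.
Crossing each possibility with the mother AO and summing P(type A): 1/2·3/4 + 1/2·1/4 = 1/2.
Similarly for Rh via the father's Rh distribution: P(Rh+) = 1.
Independent loci: 1/2 × 1 = 1/2.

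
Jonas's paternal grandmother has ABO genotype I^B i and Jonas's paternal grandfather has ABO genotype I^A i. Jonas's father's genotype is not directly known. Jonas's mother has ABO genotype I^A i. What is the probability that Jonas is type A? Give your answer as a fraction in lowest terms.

1/2

Jonas's father's ABO genotype from I^B i × I^A i: 1/4 I^A I^B, 1/4 I^A i, 1/4 I^B i, 1/4 i i.
Crossing each possibility with the mother I^A i and summing P(type A): 1/4·1/2 + 1/4·3/4 + 1/4·1/4 + 1/4·1/2 = 1/2.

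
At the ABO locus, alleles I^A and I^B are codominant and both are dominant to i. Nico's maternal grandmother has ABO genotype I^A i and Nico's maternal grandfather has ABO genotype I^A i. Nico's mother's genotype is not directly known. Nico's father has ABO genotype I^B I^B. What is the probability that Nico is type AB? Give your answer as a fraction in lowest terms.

Nico's mother's ABO genotype from I^A i × I^A i: 1/4 I^A I^A, 1/2 I^A i, 1/4 i i.
Crossing each possibility with the father I^B I^B and summing P(type AB): 1/4·1 + 1/2·1/2 + 1/4·0 = 1/2.

1/2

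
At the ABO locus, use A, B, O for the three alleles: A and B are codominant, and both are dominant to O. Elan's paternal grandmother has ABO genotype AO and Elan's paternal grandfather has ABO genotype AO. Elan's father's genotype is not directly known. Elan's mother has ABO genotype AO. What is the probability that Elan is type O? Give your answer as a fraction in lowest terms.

1/4

Elan's father's ABO genotype from AO × AO: 1/4 AA, 1/2 AO, 1/4 OO.
Crossing each possibility with the mother AO and summing P(type O): 1/4·0 + 1/2·1/4 + 1/4·1/2 = 1/4.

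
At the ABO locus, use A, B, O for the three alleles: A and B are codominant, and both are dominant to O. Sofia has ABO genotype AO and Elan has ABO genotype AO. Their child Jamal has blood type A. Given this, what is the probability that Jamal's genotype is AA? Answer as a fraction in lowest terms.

1/3

Cross AO × AO → 1/4 AA, 1/2 AO, 1/4 OO.
Type-A genotypes among offspring: AA (1/4), AO (1/2); total 3/4.
P(AA | type A) = (1/4) / (3/4) = 1/3.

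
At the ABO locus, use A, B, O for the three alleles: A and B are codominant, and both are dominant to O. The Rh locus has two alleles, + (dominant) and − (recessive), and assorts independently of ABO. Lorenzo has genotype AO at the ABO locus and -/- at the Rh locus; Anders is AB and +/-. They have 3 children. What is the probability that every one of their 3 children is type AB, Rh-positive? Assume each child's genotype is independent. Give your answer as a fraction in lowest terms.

ABO cross AO × AB → 1/2 A, 1/4 B, 1/4 AB.
Rh cross -/- × +/- → 1/2 Rh+, 1/2 Rh-; so P(type AB, Rh-positive) = 1/4 × 1/2 = 1/8 per child.
All 3 independent: (1/8)^3 = 1/512.

1/512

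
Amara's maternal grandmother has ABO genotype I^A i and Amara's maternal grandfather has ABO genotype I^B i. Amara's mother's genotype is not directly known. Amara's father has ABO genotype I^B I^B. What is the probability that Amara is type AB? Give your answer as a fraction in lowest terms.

1/4

Amara's mother's ABO genotype from I^A i × I^B i: 1/4 I^A I^B, 1/4 I^A i, 1/4 I^B i, 1/4 i i.
Crossing each possibility with the father I^B I^B and summing P(type AB): 1/4·1/2 + 1/4·1/2 + 1/4·0 + 1/4·0 = 1/4.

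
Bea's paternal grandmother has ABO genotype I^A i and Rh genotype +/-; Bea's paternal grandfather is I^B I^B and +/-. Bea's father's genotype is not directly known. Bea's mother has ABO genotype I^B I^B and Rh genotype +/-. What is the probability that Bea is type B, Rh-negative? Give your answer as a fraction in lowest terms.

Bea's father's ABO genotype from I^A i × I^B I^B: 1/2 I^A I^B, 1/2 I^B i.
Crossing each possibility with the mother I^B I^B and summing P(type B): 1/2·1/2 + 1/2·1 = 3/4.
Similarly for Rh via the father's Rh distribution: P(Rh-) = 1/4.
Independent loci: 3/4 × 1/4 = 3/16.

3/16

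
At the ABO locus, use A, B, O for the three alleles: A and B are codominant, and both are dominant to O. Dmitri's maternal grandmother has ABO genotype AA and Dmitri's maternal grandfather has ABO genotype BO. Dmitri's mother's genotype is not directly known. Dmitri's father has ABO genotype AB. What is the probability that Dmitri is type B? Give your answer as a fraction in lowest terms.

Dmitri's mother's ABO genotype from AA × BO: 1/2 AB, 1/2 AO.
Crossing each possibility with the father AB and summing P(type B): 1/2·1/4 + 1/2·1/4 = 1/4.

1/4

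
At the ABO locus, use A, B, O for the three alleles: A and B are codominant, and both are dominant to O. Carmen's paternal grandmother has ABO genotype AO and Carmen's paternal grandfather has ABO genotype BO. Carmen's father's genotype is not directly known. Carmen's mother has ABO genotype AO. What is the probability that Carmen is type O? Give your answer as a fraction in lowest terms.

1/4

Carmen's father's ABO genotype from AO × BO: 1/4 AB, 1/4 AO, 1/4 BO, 1/4 OO.
Crossing each possibility with the mother AO and summing P(type O): 1/4·0 + 1/4·1/4 + 1/4·1/4 + 1/4·1/2 = 1/4.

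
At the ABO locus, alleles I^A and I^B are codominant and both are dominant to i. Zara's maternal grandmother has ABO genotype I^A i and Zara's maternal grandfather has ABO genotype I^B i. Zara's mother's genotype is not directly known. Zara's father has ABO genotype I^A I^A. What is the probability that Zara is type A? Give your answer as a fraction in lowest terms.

3/4

Zara's mother's ABO genotype from I^A i × I^B i: 1/4 I^A I^B, 1/4 I^A i, 1/4 I^B i, 1/4 i i.
Crossing each possibility with the father I^A I^A and summing P(type A): 1/4·1/2 + 1/4·1 + 1/4·1/2 + 1/4·1 = 3/4.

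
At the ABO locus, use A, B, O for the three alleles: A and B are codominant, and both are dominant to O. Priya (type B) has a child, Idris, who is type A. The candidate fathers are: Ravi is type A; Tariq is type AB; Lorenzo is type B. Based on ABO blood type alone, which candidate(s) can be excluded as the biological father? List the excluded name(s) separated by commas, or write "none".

Lorenzo

A candidate is excluded only if no genotype consistent with his phenotype could produce a type A child with a type B mother.
Lorenzo (type B): no genotype consistent with that phenotype can produce a type-A child with a type-B mother.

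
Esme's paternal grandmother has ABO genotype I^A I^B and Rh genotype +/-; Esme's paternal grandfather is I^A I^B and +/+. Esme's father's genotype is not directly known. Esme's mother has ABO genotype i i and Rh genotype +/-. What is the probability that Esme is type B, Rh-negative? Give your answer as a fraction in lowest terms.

Esme's father's ABO genotype from I^A I^B × I^A I^B: 1/4 I^A I^A, 1/2 I^A I^B, 1/4 I^B I^B.
Crossing each possibility with the mother i i and summing P(type B): 1/4·0 + 1/2·1/2 + 1/4·1 = 1/2.
Similarly for Rh via the father's Rh distribution: P(Rh-) = 1/8.
Independent loci: 1/2 × 1/8 = 1/16.

1/16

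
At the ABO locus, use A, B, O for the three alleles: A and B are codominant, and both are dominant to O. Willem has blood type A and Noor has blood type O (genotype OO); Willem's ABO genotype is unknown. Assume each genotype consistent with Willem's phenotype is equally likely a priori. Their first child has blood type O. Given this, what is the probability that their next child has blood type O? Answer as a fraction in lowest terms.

1/2

Possible genotypes: Willem ∈ {AA, AO}; Noor ∈ {OO}.
Weight each parental genotype pair by prior × P(type-O child):
  AO × OO: posterior weight 1; P(next child type O) = 1/2.
Weighted sum = 1/2.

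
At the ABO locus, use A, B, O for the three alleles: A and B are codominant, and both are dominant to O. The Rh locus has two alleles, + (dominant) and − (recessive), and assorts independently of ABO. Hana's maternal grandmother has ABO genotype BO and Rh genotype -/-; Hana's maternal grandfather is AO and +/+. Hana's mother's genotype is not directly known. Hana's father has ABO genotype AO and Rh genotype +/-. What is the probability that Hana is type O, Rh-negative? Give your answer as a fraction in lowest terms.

Hana's mother's ABO genotype from BO × AO: 1/4 AB, 1/4 AO, 1/4 BO, 1/4 OO.
Crossing each possibility with the father AO and summing P(type O): 1/4·0 + 1/4·1/4 + 1/4·1/4 + 1/4·1/2 = 1/4.
Similarly for Rh via the mother's Rh distribution: P(Rh-) = 1/4.
Independent loci: 1/4 × 1/4 = 1/16.

1/16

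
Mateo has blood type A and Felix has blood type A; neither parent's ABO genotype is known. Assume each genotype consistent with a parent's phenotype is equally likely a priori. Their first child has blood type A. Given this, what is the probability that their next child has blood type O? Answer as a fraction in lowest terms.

Possible genotypes: Mateo ∈ {AA, AO}; Felix ∈ {AA, AO}.
Weight each parental genotype pair by prior × P(type-A child):
  AA × AA: posterior weight 4/15; P(next child type O) = 0.
  AA × AO: posterior weight 4/15; P(next child type O) = 0.
  AO × AA: posterior weight 4/15; P(next child type O) = 0.
  AO × AO: posterior weight 1/5; P(next child type O) = 1/4.
Weighted sum = 1/20.

1/20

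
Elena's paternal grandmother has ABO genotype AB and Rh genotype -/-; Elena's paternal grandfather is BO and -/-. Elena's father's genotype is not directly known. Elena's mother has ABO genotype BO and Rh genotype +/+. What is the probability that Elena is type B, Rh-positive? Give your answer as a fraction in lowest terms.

5/8

Elena's father's ABO genotype from AB × BO: 1/4 AB, 1/4 AO, 1/4 BB, 1/4 BO.
Crossing each possibility with the mother BO and summing P(type B): 1/4·1/2 + 1/4·1/4 + 1/4·1 + 1/4·3/4 = 5/8.
Similarly for Rh via the father's Rh distribution: P(Rh+) = 1.
Independent loci: 5/8 × 1 = 5/8.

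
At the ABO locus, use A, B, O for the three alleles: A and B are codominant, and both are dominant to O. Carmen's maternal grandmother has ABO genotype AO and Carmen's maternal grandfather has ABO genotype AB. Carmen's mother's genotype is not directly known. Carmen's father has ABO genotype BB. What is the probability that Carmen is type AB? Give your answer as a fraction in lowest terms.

Carmen's mother's ABO genotype from AO × AB: 1/4 AA, 1/4 AB, 1/4 AO, 1/4 BO.
Crossing each possibility with the father BB and summing P(type AB): 1/4·1 + 1/4·1/2 + 1/4·1/2 + 1/4·0 = 1/2.

1/2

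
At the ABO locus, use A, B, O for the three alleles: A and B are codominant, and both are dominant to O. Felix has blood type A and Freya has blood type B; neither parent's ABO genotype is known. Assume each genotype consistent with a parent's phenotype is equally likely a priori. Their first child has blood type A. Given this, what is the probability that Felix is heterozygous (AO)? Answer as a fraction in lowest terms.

Possible genotypes: Felix ∈ {AA, AO}; Freya ∈ {BB, BO}.
Weight each parental genotype pair by prior × P(type-A child):
  AA × BO: posterior weight 2/3.
  AO × BO: posterior weight 1/3.
Sum the posterior weight over pairs where Felix is AO: 1/3.

1/3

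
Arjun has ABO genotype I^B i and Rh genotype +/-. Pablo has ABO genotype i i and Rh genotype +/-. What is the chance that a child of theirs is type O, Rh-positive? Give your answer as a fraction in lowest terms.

ABO cross I^B i × i i → offspring phenotypes: 1/2 O, 1/2 B.
Rh cross +/- × +/- → 3/4 Rh+, 1/4 Rh-.
Independent loci: P(type O, Rh-positive) = 1/2 × 3/4 = 3/8.

3/8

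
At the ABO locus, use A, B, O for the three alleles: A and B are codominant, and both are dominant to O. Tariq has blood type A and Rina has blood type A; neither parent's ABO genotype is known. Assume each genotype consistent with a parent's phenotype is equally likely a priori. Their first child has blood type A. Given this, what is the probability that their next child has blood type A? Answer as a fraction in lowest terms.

19/20

Possible genotypes: Tariq ∈ {AA, AO}; Rina ∈ {AA, AO}.
Weight each parental genotype pair by prior × P(type-A child):
  AA × AA: posterior weight 4/15; P(next child type A) = 1.
  AA × AO: posterior weight 4/15; P(next child type A) = 1.
  AO × AA: posterior weight 4/15; P(next child type A) = 1.
  AO × AO: posterior weight 1/5; P(next child type A) = 3/4.
Weighted sum = 19/20.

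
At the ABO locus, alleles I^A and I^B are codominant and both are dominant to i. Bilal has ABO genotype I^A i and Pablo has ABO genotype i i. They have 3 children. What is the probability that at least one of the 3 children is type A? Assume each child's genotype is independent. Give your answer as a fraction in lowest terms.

ABO cross I^A i × i i → 1/2 O, 1/2 A.
So P(type A) = 1/2 per child.
P(none) = (1/2)^3 = 1/8; P(at least one) = 1 − 1/8 = 7/8.

7/8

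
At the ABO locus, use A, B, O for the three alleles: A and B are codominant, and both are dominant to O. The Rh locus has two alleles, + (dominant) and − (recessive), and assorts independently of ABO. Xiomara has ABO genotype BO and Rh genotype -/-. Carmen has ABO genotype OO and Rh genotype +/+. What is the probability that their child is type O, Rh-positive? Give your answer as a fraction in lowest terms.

1/2

ABO cross BO × OO → offspring phenotypes: 1/2 O, 1/2 B.
Rh cross -/- × +/+ → 1 Rh+.
Independent loci: P(type O, Rh-positive) = 1/2 × 1 = 1/2.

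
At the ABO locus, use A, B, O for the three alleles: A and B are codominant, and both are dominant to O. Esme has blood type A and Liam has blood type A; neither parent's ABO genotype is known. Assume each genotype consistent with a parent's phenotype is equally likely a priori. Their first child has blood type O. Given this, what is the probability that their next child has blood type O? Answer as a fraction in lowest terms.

Possible genotypes: Esme ∈ {AA, AO}; Liam ∈ {AA, AO}.
Weight each parental genotype pair by prior × P(type-O child):
  AO × AO: posterior weight 1; P(next child type O) = 1/4.
Weighted sum = 1/4.

1/4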